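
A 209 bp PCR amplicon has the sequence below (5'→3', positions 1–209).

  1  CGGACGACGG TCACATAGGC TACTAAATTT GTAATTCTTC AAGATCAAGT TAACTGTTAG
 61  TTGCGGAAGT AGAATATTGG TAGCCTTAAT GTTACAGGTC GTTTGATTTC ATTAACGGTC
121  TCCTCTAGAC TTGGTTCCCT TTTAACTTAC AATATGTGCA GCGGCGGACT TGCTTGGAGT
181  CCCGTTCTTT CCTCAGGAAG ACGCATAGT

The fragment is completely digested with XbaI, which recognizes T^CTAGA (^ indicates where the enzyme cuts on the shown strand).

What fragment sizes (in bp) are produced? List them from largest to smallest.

The XbaI site (TCTAGA) starts at position 124.
XbaI cuts after the first base of each site, so after position 124.
Linear molecule, 1 cut → 2 fragments:
  1–124 → 124 bp
  125–209 → 85 bp
Sorted largest to smallest: 124, 85 bp.

124, 85 bp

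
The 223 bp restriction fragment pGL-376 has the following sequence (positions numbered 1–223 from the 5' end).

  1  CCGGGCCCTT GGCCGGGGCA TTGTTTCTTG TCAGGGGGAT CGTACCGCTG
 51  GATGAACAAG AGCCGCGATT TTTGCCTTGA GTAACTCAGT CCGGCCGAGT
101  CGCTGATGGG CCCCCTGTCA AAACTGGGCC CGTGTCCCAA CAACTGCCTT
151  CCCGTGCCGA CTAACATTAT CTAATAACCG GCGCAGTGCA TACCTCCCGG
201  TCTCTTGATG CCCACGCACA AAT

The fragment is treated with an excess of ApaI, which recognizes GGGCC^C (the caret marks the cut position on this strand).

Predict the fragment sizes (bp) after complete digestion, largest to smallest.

105, 93, 18, 7 bp

ApaI sites (GGGCCC) start at positions 3, 108, 126.
ApaI cuts after base 5 of each site (before the last base), so after positions 7, 112, 130.
Linear molecule, 3 cuts → 4 fragments:
  1–7 → 7 bp
  8–112 → 105 bp
  113–130 → 18 bp
  131–223 → 93 bp
Sorted largest to smallest: 105, 93, 18, 7 bp.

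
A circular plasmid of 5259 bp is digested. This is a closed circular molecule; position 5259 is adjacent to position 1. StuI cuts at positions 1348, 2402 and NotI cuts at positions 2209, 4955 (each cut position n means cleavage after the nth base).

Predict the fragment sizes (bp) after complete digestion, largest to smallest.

2553, 1652, 861, 193 bp

Combined cut positions (sorted): 1348, 2209, 2402, 4955.
Circular molecule, 4 cuts → 4 fragments:
  2209 − 1348 = 861 bp
  2402 − 2209 = 193 bp
  4955 − 2402 = 2553 bp
  wrap: 5259 − 4955 + 1348 = 1652 bp
Sorted largest to smallest: 2553, 1652, 861, 193 bp.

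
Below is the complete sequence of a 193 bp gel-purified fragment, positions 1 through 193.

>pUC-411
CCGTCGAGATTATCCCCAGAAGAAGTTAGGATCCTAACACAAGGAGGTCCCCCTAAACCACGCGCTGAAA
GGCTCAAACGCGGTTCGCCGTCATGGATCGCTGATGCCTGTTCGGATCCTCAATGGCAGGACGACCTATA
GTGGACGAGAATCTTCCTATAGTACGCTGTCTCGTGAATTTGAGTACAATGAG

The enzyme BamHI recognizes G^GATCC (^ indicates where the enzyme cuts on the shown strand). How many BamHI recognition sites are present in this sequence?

2

GGATCC occurs starting at positions 29, 114.
BamHI cuts at 2 sites.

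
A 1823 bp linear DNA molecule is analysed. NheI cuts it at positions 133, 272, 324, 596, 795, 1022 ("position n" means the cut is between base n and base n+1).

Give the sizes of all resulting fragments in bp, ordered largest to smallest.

801, 272, 227, 199, 139, 133, 52 bp

Linear molecule, 6 cuts → 7 fragments:
  133 − 0 = 133 bp
  272 − 133 = 139 bp
  324 − 272 = 52 bp
  596 − 324 = 272 bp
  795 − 596 = 199 bp
  1022 − 795 = 227 bp
  1823 − 1022 = 801 bp
Sorted largest to smallest: 801, 272, 227, 199, 139, 133, 52 bp.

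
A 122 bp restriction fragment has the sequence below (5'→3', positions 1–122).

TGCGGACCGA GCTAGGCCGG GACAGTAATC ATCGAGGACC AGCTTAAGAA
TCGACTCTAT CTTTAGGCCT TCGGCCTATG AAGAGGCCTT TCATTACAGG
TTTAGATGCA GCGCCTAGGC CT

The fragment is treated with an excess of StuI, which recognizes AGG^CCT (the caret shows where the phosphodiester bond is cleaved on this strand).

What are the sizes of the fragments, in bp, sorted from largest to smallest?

67, 33, 19, 3 bp

StuI sites (AGGCCT) start at positions 65, 84, 117.
StuI cuts after base 3 of each site, so after positions 67, 86, 119.
Linear molecule, 3 cuts → 4 fragments:
  1–67 → 67 bp
  68–86 → 19 bp
  87–119 → 33 bp
  120–122 → 3 bp
Sorted largest to smallest: 67, 33, 19, 3 bp.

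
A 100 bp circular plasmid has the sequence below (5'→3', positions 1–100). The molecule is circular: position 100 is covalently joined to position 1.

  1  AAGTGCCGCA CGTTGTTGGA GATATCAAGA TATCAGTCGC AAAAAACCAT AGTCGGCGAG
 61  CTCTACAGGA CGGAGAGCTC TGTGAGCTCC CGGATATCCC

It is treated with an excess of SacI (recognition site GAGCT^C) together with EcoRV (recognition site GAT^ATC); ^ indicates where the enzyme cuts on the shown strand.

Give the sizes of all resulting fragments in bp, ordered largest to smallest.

31, 28, 17, 9, 8, 7 bp

SacI sites (GAGCTC) start at positions 58, 75, 84.
SacI cuts after base 5 of each site (before the last base), so after positions 62, 79, 88.
EcoRV sites (GATATC) start at positions 21, 29, 93.
EcoRV cuts after base 3 of each site, so after positions 23, 31, 95.
Combined cut positions: 23, 31, 62, 79, 88, 95.
Circular molecule, 6 cuts → 6 fragments:
  24–31 → 8 bp
  32–62 → 31 bp
  63–79 → 17 bp
  80–88 → 9 bp
  89–95 → 7 bp
  96–100 then 1–23 → 5 + 23 = 28 bp
Sorted largest to smallest: 31, 28, 17, 9, 8, 7 bp.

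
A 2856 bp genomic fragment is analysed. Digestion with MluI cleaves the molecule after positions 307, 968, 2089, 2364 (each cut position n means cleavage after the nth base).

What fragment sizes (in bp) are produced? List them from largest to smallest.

1121, 661, 492, 307, 275 bp

Linear molecule, 4 cuts → 5 fragments:
  307 − 0 = 307 bp
  968 − 307 = 661 bp
  2089 − 968 = 1121 bp
  2364 − 2089 = 275 bp
  2856 − 2364 = 492 bp
Sorted largest to smallest: 1121, 661, 492, 307, 275 bp.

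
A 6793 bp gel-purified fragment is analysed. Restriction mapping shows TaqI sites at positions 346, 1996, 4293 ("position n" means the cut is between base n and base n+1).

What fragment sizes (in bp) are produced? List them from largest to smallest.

Linear molecule, 3 cuts → 4 fragments:
  346 − 0 = 346 bp
  1996 − 346 = 1650 bp
  4293 − 1996 = 2297 bp
  6793 − 4293 = 2500 bp
Sorted largest to smallest: 2500, 2297, 1650, 346 bp.

2500, 2297, 1650, 346 bp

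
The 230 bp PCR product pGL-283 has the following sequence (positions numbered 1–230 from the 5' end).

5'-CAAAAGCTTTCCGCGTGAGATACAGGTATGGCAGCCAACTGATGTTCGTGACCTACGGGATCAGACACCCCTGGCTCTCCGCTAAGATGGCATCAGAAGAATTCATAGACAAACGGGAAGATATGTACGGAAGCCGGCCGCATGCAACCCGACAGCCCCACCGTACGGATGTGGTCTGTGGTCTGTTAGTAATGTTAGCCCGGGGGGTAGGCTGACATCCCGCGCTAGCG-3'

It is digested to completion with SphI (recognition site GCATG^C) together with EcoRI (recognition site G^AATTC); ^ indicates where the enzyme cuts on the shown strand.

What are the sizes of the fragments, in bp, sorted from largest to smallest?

99, 86, 45 bp

The SphI site (GCATGC) starts at position 140.
SphI cuts after base 5 of each site (before the last base), so after position 144.
The EcoRI site (GAATTC) starts at position 99.
EcoRI cuts after the first base of each site, so after position 99.
Combined cut positions: 99, 144.
Linear molecule, 2 cuts → 3 fragments:
  1–99 → 99 bp
  100–144 → 45 bp
  145–230 → 86 bp
Sorted largest to smallest: 99, 86, 45 bp.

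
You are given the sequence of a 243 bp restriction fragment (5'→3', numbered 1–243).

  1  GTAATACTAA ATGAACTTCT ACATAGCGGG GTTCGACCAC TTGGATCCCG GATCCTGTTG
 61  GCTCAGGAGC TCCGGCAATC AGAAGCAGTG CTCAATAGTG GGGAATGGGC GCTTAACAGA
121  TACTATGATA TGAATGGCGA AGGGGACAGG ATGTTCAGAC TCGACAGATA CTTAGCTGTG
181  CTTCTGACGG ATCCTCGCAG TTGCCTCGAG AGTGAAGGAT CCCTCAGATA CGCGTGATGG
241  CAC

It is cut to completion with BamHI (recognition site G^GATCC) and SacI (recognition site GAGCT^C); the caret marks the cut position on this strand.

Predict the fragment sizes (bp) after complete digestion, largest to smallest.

118, 43, 28, 26, 21, 7 bp

BamHI sites (GGATCC) start at positions 43, 50, 189, 217.
BamHI cuts after the first base of each site, so after positions 43, 50, 189, 217.
The SacI site (GAGCTC) starts at position 67.
SacI cuts after base 5 of each site (before the last base), so after position 71.
Combined cut positions: 43, 50, 71, 189, 217.
Linear molecule, 5 cuts → 6 fragments:
  1–43 → 43 bp
  44–50 → 7 bp
  51–71 → 21 bp
  72–189 → 118 bp
  190–217 → 28 bp
  218–243 → 26 bp
Sorted largest to smallest: 118, 43, 28, 26, 21, 7 bp.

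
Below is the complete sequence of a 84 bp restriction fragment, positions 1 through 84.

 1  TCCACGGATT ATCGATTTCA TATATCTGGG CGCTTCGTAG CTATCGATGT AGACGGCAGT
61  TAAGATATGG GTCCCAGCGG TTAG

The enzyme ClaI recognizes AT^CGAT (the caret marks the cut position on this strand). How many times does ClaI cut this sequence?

ATCGAT occurs starting at positions 11, 43.
ClaI cuts at 2 sites.

2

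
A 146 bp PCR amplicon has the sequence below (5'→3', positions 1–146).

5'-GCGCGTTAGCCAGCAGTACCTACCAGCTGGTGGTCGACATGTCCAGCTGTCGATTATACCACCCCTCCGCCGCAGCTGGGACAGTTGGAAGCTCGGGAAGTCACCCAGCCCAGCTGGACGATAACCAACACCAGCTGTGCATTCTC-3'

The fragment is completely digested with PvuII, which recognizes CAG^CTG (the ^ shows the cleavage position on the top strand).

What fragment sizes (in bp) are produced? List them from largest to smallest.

38, 29, 26, 21, 20, 12 bp

PvuII sites (CAGCTG) start at positions 24, 44, 73, 111, 132.
PvuII cuts after base 3 of each site, so after positions 26, 46, 75, 113, 134.
Linear molecule, 5 cuts → 6 fragments:
  1–26 → 26 bp
  27–46 → 20 bp
  47–75 → 29 bp
  76–113 → 38 bp
  114–134 → 21 bp
  135–146 → 12 bp
Sorted largest to smallest: 38, 29, 26, 21, 20, 12 bp.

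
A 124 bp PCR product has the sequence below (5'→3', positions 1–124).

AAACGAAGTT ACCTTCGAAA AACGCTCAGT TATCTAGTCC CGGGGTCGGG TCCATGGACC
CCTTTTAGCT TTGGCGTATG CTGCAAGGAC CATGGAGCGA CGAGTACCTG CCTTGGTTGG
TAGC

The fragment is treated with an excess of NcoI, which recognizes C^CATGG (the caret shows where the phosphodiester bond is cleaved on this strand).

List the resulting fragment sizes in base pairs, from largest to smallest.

NcoI sites (CCATGG) start at positions 52, 90.
NcoI cuts after the first base of each site, so after positions 52, 90.
Linear molecule, 2 cuts → 3 fragments:
  1–52 → 52 bp
  53–90 → 38 bp
  91–124 → 34 bp
Sorted largest to smallest: 52, 38, 34 bp.

52, 38, 34 bp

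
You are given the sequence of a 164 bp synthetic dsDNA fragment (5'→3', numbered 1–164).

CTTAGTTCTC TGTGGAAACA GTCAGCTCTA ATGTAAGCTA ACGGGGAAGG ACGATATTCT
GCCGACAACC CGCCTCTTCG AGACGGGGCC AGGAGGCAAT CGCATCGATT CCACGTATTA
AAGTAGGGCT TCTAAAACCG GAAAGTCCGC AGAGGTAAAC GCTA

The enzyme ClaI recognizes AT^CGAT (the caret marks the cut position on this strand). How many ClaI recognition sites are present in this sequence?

ATCGAT occurs starting at position 104.
ClaI cuts at 1 site.

1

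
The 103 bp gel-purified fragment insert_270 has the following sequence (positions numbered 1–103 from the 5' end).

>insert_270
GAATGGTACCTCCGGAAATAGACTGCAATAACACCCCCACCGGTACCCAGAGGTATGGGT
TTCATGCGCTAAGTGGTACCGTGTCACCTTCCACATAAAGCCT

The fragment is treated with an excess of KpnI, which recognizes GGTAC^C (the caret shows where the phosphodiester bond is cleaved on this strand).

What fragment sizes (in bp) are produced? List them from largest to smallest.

37, 33, 24, 9 bp

KpnI sites (GGTACC) start at positions 5, 42, 75.
KpnI cuts after base 5 of each site (before the last base), so after positions 9, 46, 79.
Linear molecule, 3 cuts → 4 fragments:
  1–9 → 9 bp
  10–46 → 37 bp
  47–79 → 33 bp
  80–103 → 24 bp
Sorted largest to smallest: 37, 33, 24, 9 bp.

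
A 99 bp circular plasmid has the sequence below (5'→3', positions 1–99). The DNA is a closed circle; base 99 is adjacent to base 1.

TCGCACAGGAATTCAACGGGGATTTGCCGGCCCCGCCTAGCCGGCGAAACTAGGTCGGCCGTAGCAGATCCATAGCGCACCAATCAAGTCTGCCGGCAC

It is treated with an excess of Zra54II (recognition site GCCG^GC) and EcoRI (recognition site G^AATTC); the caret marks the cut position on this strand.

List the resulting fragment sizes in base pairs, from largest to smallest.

Zra54II sites (GCCGGC) start at positions 26, 40, 92.
Zra54II cuts after base 4 of each site, so after positions 29, 43, 95.
The EcoRI site (GAATTC) starts at position 9.
EcoRI cuts after the first base of each site, so after position 9.
Combined cut positions: 9, 29, 43, 95.
Circular molecule, 4 cuts → 4 fragments:
  10–29 → 20 bp
  30–43 → 14 bp
  44–95 → 52 bp
  96–99 then 1–9 → 4 + 9 = 13 bp
Sorted largest to smallest: 52, 20, 14, 13 bp.

52, 20, 14, 13 bp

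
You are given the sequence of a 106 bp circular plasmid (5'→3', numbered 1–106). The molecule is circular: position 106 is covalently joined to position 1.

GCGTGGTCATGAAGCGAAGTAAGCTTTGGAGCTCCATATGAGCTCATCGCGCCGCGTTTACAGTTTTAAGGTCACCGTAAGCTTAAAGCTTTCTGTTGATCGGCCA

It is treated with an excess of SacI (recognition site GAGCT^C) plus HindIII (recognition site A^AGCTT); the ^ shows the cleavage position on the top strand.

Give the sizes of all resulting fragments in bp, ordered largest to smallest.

SacI sites (GAGCTC) start at positions 29, 40.
SacI cuts after base 5 of each site (before the last base), so after positions 33, 44.
HindIII sites (AAGCTT) start at positions 21, 79, 86.
HindIII cuts after the first base of each site, so after positions 21, 79, 86.
Combined cut positions: 21, 33, 44, 79, 86.
Circular molecule, 5 cuts → 5 fragments:
  22–33 → 12 bp
  34–44 → 11 bp
  45–79 → 35 bp
  80–86 → 7 bp
  87–106 then 1–21 → 20 + 21 = 41 bp
Sorted largest to smallest: 41, 35, 12, 11, 7 bp.

41, 35, 12, 11, 7 bp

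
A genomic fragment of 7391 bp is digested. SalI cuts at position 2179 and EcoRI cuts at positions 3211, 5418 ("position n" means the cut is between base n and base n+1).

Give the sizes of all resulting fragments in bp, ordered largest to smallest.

Combined cut positions (sorted): 2179, 3211, 5418.
Linear molecule, 3 cuts → 4 fragments:
  2179 − 0 = 2179 bp
  3211 − 2179 = 1032 bp
  5418 − 3211 = 2207 bp
  7391 − 5418 = 1973 bp
Sorted largest to smallest: 2207, 2179, 1973, 1032 bp.

2207, 2179, 1973, 1032 bp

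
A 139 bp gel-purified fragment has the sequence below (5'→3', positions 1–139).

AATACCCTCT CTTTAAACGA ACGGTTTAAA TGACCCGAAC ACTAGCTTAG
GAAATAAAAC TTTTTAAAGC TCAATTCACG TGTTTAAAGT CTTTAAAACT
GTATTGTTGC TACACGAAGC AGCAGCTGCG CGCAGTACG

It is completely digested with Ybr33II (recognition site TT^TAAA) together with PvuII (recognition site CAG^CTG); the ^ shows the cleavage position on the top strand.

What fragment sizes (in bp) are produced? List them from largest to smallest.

38, 32, 20, 14, 13, 13, 9 bp

Ybr33II sites (TTTAAA) start at positions 12, 25, 63, 83, 92.
Ybr33II cuts after base 2 of each site, so after positions 13, 26, 64, 84, 93.
The PvuII site (CAGCTG) starts at position 123.
PvuII cuts after base 3 of each site, so after position 125.
Combined cut positions: 13, 26, 64, 84, 93, 125.
Linear molecule, 6 cuts → 7 fragments:
  1–13 → 13 bp
  14–26 → 13 bp
  27–64 → 38 bp
  65–84 → 20 bp
  85–93 → 9 bp
  94–125 → 32 bp
  126–139 → 14 bp
Sorted largest to smallest: 38, 32, 20, 14, 13, 13, 9 bp.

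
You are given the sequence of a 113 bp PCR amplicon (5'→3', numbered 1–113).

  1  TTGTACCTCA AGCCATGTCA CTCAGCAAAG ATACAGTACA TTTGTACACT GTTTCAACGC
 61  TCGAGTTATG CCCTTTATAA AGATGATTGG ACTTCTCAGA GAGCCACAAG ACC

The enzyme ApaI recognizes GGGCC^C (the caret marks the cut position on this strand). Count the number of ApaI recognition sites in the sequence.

No occurrence of GGGCCC is present in the sequence.
ApaI does not cut: 0 sites.

0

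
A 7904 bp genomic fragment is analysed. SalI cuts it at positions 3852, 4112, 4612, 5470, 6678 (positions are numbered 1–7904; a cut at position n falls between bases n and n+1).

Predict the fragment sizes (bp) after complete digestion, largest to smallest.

3852, 1226, 1208, 858, 500, 260 bp

Linear molecule, 5 cuts → 6 fragments:
  3852 − 0 = 3852 bp
  4112 − 3852 = 260 bp
  4612 − 4112 = 500 bp
  5470 − 4612 = 858 bp
  6678 − 5470 = 1208 bp
  7904 − 6678 = 1226 bp
Sorted largest to smallest: 3852, 1226, 1208, 858, 500, 260 bp.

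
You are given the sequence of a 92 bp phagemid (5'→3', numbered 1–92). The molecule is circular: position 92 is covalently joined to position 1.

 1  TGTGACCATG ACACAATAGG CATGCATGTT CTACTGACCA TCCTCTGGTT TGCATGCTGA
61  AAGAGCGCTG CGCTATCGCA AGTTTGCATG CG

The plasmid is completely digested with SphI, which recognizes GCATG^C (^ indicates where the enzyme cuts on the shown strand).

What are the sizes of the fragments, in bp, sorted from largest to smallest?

34, 32, 26 bp

SphI sites (GCATGC) start at positions 20, 52, 86.
SphI cuts after base 5 of each site (before the last base), so after positions 24, 56, 90.
Circular molecule, 3 cuts → 3 fragments:
  25–56 → 32 bp
  57–90 → 34 bp
  91–92 then 1–24 → 2 + 24 = 26 bp
Sorted largest to smallest: 34, 32, 26 bp.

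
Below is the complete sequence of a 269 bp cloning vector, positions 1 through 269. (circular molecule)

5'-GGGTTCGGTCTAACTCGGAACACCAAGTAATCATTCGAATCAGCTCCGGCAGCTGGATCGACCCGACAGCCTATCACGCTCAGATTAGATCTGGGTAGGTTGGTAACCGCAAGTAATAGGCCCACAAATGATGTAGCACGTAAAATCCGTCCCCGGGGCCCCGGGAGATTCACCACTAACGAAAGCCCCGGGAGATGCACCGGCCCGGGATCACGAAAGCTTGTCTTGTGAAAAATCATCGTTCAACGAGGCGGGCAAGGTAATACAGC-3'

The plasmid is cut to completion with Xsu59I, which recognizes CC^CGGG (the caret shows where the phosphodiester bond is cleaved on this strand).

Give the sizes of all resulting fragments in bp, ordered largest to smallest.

217, 27, 17, 8 bp

Xsu59I sites (CCCGGG) start at positions 152, 160, 187, 204.
Xsu59I cuts after base 2 of each site, so after positions 153, 161, 188, 205.
Circular molecule, 4 cuts → 4 fragments:
  154–161 → 8 bp
  162–188 → 27 bp
  189–205 → 17 bp
  206–269 then 1–153 → 64 + 153 = 217 bp
Sorted largest to smallest: 217, 27, 17, 8 bp.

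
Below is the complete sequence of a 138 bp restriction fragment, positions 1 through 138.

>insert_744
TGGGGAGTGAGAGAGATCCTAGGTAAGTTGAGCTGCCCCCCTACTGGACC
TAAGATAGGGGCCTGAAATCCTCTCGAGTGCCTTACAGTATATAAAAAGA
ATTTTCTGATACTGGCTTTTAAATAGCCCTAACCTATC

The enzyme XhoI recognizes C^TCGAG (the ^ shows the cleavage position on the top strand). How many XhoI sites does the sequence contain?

1

CTCGAG occurs starting at position 73.
XhoI cuts at 1 site.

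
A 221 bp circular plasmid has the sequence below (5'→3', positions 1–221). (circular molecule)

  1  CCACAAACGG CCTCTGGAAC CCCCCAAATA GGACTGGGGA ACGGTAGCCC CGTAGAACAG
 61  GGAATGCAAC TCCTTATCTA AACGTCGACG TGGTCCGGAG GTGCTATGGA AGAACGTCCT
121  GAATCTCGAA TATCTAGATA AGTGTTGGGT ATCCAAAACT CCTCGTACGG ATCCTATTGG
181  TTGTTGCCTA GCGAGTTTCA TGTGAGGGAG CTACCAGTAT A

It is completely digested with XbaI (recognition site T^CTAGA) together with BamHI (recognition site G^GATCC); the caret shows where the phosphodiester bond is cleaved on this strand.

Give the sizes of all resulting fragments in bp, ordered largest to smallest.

185, 36 bp

The XbaI site (TCTAGA) starts at position 133.
XbaI cuts after the first base of each site, so after position 133.
The BamHI site (GGATCC) starts at position 169.
BamHI cuts after the first base of each site, so after position 169.
Combined cut positions: 133, 169.
Circular molecule, 2 cuts → 2 fragments:
  134–169 → 36 bp
  170–221 then 1–133 → 52 + 133 = 185 bp
Sorted largest to smallest: 185, 36 bp.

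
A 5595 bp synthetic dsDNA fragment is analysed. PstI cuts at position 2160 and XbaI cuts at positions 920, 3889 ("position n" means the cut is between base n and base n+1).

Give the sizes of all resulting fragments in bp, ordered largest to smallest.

1729, 1706, 1240, 920 bp

Combined cut positions (sorted): 920, 2160, 3889.
Linear molecule, 3 cuts → 4 fragments:
  920 − 0 = 920 bp
  2160 − 920 = 1240 bp
  3889 − 2160 = 1729 bp
  5595 − 3889 = 1706 bp
Sorted largest to smallest: 1729, 1706, 1240, 920 bp.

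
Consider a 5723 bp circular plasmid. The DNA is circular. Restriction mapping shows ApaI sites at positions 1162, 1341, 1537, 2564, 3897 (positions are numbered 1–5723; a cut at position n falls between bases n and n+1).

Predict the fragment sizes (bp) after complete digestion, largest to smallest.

Circular molecule, 5 cuts → 5 fragments:
  1341 − 1162 = 179 bp
  1537 − 1341 = 196 bp
  2564 − 1537 = 1027 bp
  3897 − 2564 = 1333 bp
  wrap: 5723 − 3897 + 1162 = 2988 bp
Sorted largest to smallest: 2988, 1333, 1027, 196, 179 bp.

2988, 1333, 1027, 196, 179 bp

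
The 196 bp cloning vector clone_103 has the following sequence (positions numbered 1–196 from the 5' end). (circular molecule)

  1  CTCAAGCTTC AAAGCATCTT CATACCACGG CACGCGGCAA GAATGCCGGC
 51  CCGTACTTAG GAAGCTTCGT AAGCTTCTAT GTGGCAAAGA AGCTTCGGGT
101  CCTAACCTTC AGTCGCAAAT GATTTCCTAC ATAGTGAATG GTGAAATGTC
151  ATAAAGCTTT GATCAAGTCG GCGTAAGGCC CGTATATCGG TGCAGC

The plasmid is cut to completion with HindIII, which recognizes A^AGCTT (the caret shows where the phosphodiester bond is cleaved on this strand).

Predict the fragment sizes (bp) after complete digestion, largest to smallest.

64, 58, 46, 19, 9 bp

HindIII sites (AAGCTT) start at positions 4, 62, 71, 90, 154.
HindIII cuts after the first base of each site, so after positions 4, 62, 71, 90, 154.
Circular molecule, 5 cuts → 5 fragments:
  5–62 → 58 bp
  63–71 → 9 bp
  72–90 → 19 bp
  91–154 → 64 bp
  155–196 then 1–4 → 42 + 4 = 46 bp
Sorted largest to smallest: 64, 58, 46, 19, 9 bp.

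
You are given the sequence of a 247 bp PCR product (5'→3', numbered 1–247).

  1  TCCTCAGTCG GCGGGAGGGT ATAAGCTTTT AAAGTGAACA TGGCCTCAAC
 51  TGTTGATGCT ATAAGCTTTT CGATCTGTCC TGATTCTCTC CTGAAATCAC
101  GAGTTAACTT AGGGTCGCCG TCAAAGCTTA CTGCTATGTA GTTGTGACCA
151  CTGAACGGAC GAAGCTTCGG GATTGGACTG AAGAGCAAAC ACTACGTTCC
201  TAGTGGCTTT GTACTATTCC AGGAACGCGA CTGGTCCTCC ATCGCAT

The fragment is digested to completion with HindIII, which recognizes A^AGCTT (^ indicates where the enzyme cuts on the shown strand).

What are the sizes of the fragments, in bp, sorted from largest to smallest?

HindIII sites (AAGCTT) start at positions 23, 63, 124, 162.
HindIII cuts after the first base of each site, so after positions 23, 63, 124, 162.
Linear molecule, 4 cuts → 5 fragments:
  1–23 → 23 bp
  24–63 → 40 bp
  64–124 → 61 bp
  125–162 → 38 bp
  163–247 → 85 bp
Sorted largest to smallest: 85, 61, 40, 38, 23 bp.

85, 61, 40, 38, 23 bp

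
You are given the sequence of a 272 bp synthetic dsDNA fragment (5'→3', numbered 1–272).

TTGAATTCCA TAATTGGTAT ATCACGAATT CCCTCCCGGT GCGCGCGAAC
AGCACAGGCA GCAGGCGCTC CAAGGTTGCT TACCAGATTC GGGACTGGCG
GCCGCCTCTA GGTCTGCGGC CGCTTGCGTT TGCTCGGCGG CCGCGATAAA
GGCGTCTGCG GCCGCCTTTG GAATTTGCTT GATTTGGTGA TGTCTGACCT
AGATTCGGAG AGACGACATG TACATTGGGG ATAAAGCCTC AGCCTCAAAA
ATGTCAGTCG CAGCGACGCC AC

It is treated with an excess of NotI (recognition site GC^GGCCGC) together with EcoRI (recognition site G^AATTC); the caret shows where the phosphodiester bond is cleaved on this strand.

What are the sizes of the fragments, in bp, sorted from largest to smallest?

113, 73, 23, 21, 21, 18, 3 bp

NotI sites (GCGGCCGC) start at positions 98, 116, 137, 158.
NotI cuts after base 2 of each site, so after positions 99, 117, 138, 159.
EcoRI sites (GAATTC) start at positions 3, 26.
EcoRI cuts after the first base of each site, so after positions 3, 26.
Combined cut positions: 3, 26, 99, 117, 138, 159.
Linear molecule, 6 cuts → 7 fragments:
  1–3 → 3 bp
  4–26 → 23 bp
  27–99 → 73 bp
  100–117 → 18 bp
  118–138 → 21 bp
  139–159 → 21 bp
  160–272 → 113 bp
Sorted largest to smallest: 113, 73, 23, 21, 21, 18, 3 bp.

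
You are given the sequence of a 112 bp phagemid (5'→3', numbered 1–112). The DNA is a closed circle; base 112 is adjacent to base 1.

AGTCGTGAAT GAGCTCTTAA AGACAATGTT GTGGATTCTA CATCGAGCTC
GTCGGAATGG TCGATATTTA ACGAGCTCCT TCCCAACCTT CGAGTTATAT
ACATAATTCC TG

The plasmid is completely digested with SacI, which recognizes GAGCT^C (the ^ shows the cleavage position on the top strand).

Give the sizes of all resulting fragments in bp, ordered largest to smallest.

50, 34, 28 bp

SacI sites (GAGCTC) start at positions 11, 45, 73.
SacI cuts after base 5 of each site (before the last base), so after positions 15, 49, 77.
Circular molecule, 3 cuts → 3 fragments:
  16–49 → 34 bp
  50–77 → 28 bp
  78–112 then 1–15 → 35 + 15 = 50 bp
Sorted largest to smallest: 50, 34, 28 bp.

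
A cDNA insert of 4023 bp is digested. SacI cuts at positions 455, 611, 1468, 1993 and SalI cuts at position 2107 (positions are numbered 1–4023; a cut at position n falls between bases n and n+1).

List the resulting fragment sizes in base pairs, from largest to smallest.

1916, 857, 525, 455, 156, 114 bp

Combined cut positions (sorted): 455, 611, 1468, 1993, 2107.
Linear molecule, 5 cuts → 6 fragments:
  455 − 0 = 455 bp
  611 − 455 = 156 bp
  1468 − 611 = 857 bp
  1993 − 1468 = 525 bp
  2107 − 1993 = 114 bp
  4023 − 2107 = 1916 bp
Sorted largest to smallest: 1916, 857, 525, 455, 156, 114 bp.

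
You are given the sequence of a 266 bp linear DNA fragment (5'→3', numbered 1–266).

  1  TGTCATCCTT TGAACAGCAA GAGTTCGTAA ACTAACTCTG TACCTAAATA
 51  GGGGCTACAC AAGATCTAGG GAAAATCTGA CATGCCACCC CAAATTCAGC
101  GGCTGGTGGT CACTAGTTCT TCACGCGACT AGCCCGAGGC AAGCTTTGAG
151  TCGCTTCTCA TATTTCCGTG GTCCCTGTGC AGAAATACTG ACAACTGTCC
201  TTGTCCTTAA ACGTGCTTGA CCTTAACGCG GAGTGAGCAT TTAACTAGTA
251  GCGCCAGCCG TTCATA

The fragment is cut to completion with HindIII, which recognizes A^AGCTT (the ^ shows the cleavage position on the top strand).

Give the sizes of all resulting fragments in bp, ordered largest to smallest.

141, 125 bp

The HindIII site (AAGCTT) starts at position 141.
HindIII cuts after the first base of each site, so after position 141.
Linear molecule, 1 cut → 2 fragments:
  1–141 → 141 bp
  142–266 → 125 bp
Sorted largest to smallest: 141, 125 bp.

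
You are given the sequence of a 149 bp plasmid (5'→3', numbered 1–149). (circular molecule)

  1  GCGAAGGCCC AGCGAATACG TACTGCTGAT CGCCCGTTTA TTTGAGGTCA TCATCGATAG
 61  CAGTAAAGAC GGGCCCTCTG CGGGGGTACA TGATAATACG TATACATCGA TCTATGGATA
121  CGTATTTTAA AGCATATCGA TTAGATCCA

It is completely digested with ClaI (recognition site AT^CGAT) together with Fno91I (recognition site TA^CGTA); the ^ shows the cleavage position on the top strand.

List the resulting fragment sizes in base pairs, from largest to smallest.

44, 36, 30, 17, 13, 9 bp

ClaI sites (ATCGAT) start at positions 53, 106, 136.
ClaI cuts after base 2 of each site, so after positions 54, 107, 137.
Fno91I sites (TACGTA) start at positions 17, 97, 119.
Fno91I cuts after base 2 of each site, so after positions 18, 98, 120.
Combined cut positions: 18, 54, 98, 107, 120, 137.
Circular molecule, 6 cuts → 6 fragments:
  19–54 → 36 bp
  55–98 → 44 bp
  99–107 → 9 bp
  108–120 → 13 bp
  121–137 → 17 bp
  138–149 then 1–18 → 12 + 18 = 30 bp
Sorted largest to smallest: 44, 36, 30, 17, 13, 9 bp.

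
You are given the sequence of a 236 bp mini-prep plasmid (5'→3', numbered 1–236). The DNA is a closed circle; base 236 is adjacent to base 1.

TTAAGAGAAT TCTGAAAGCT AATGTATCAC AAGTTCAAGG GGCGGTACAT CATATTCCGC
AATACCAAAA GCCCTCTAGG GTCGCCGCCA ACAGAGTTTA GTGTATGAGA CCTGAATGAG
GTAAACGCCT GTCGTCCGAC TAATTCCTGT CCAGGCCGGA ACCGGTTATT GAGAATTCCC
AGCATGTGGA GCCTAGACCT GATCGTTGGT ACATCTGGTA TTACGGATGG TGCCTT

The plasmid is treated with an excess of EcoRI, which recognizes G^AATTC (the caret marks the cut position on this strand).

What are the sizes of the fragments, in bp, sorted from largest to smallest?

166, 70 bp

EcoRI sites (GAATTC) start at positions 7, 173.
EcoRI cuts after the first base of each site, so after positions 7, 173.
Circular molecule, 2 cuts → 2 fragments:
  8–173 → 166 bp
  174–236 then 1–7 → 63 + 7 = 70 bp
Sorted largest to smallest: 166, 70 bp.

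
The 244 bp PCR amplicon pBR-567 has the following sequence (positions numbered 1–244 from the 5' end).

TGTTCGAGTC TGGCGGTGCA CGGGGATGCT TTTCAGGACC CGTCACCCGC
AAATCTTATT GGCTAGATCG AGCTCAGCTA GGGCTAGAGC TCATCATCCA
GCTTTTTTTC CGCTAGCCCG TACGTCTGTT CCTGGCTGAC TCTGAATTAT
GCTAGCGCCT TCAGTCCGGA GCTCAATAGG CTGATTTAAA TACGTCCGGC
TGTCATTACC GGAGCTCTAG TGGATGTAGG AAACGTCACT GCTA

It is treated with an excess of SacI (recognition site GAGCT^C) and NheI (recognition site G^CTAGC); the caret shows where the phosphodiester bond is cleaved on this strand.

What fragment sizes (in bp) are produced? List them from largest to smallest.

SacI sites (GAGCTC) start at positions 70, 87, 169, 212.
SacI cuts after base 5 of each site (before the last base), so after positions 74, 91, 173, 216.
NheI sites (GCTAGC) start at positions 112, 151.
NheI cuts after the first base of each site, so after positions 112, 151.
Combined cut positions: 74, 91, 112, 151, 173, 216.
Linear molecule, 6 cuts → 7 fragments:
  1–74 → 74 bp
  75–91 → 17 bp
  92–112 → 21 bp
  113–151 → 39 bp
  152–173 → 22 bp
  174–216 → 43 bp
  217–244 → 28 bp
Sorted largest to smallest: 74, 43, 39, 28, 22, 21, 17 bp.

74, 43, 39, 28, 22, 21, 17 bp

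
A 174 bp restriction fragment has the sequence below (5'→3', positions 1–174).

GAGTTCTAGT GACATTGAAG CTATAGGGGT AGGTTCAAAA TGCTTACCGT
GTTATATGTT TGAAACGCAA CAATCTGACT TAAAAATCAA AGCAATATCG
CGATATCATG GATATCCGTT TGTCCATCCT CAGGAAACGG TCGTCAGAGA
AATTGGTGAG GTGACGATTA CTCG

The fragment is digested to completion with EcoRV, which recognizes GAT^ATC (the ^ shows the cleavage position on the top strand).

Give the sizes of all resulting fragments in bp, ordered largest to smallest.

EcoRV sites (GATATC) start at positions 102, 111.
EcoRV cuts after base 3 of each site, so after positions 104, 113.
Linear molecule, 2 cuts → 3 fragments:
  1–104 → 104 bp
  105–113 → 9 bp
  114–174 → 61 bp
Sorted largest to smallest: 104, 61, 9 bp.

104, 61, 9 bp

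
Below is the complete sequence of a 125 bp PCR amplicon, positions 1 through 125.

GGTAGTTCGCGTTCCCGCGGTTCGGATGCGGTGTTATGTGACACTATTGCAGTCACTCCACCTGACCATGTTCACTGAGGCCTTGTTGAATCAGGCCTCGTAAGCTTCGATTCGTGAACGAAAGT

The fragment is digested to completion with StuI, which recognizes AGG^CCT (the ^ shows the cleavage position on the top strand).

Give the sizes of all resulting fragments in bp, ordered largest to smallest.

80, 30, 15 bp

StuI sites (AGGCCT) start at positions 78, 93.
StuI cuts after base 3 of each site, so after positions 80, 95.
Linear molecule, 2 cuts → 3 fragments:
  1–80 → 80 bp
  81–95 → 15 bp
  96–125 → 30 bp
Sorted largest to smallest: 80, 30, 15 bp.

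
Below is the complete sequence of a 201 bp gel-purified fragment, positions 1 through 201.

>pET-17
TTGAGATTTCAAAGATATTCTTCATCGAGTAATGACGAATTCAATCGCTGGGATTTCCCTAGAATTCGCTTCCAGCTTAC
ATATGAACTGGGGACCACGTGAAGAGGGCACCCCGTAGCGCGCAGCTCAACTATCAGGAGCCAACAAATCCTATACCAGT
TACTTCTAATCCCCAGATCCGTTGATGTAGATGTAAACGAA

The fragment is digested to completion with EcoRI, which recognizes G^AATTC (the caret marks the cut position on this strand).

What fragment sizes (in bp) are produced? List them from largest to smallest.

EcoRI sites (GAATTC) start at positions 37, 62.
EcoRI cuts after the first base of each site, so after positions 37, 62.
Linear molecule, 2 cuts → 3 fragments:
  1–37 → 37 bp
  38–62 → 25 bp
  63–201 → 139 bp
Sorted largest to smallest: 139, 37, 25 bp.

139, 37, 25 bp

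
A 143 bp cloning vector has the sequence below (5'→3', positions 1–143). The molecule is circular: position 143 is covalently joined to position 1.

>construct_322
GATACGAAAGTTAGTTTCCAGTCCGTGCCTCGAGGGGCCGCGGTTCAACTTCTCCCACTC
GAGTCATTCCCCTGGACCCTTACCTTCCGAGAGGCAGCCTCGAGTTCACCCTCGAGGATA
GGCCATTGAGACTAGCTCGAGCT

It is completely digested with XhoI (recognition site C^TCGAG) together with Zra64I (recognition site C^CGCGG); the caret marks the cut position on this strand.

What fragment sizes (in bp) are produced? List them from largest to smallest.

41, 36, 25, 20, 12, 9 bp

XhoI sites (CTCGAG) start at positions 29, 58, 99, 111, 136.
XhoI cuts after the first base of each site, so after positions 29, 58, 99, 111, 136.
The Zra64I site (CCGCGG) starts at position 38.
Zra64I cuts after the first base of each site, so after position 38.
Combined cut positions: 29, 38, 58, 99, 111, 136.
Circular molecule, 6 cuts → 6 fragments:
  30–38 → 9 bp
  39–58 → 20 bp
  59–99 → 41 bp
  100–111 → 12 bp
  112–136 → 25 bp
  137–143 then 1–29 → 7 + 29 = 36 bp
Sorted largest to smallest: 41, 36, 25, 20, 12, 9 bp.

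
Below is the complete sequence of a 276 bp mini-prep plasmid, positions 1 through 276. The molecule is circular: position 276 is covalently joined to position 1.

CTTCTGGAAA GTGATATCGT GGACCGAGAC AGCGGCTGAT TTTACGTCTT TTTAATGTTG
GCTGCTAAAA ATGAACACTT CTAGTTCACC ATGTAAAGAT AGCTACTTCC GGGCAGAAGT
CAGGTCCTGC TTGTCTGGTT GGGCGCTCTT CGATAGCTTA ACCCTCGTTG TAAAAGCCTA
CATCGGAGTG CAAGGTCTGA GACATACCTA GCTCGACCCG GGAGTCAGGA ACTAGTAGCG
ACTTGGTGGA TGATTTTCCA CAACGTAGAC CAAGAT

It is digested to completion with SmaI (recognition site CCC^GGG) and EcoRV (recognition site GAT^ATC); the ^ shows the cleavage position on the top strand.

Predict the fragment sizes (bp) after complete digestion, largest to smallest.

204, 72 bp

The SmaI site (CCCGGG) starts at position 217.
SmaI cuts after base 3 of each site, so after position 219.
The EcoRV site (GATATC) starts at position 13.
EcoRV cuts after base 3 of each site, so after position 15.
Combined cut positions: 15, 219.
Circular molecule, 2 cuts → 2 fragments:
  16–219 → 204 bp
  220–276 then 1–15 → 57 + 15 = 72 bp
Sorted largest to smallest: 204, 72 bp.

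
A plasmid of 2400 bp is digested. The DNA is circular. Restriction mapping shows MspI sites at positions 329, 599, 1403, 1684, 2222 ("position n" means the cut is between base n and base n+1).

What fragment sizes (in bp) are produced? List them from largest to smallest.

804, 538, 507, 281, 270 bp

Circular molecule, 5 cuts → 5 fragments:
  599 − 329 = 270 bp
  1403 − 599 = 804 bp
  1684 − 1403 = 281 bp
  2222 − 1684 = 538 bp
  wrap: 2400 − 2222 + 329 = 507 bp
Sorted largest to smallest: 804, 538, 507, 281, 270 bp.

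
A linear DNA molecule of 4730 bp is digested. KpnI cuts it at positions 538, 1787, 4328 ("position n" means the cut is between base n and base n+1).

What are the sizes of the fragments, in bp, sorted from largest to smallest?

2541, 1249, 538, 402 bp

Linear molecule, 3 cuts → 4 fragments:
  538 − 0 = 538 bp
  1787 − 538 = 1249 bp
  4328 − 1787 = 2541 bp
  4730 − 4328 = 402 bp
Sorted largest to smallest: 2541, 1249, 538, 402 bp.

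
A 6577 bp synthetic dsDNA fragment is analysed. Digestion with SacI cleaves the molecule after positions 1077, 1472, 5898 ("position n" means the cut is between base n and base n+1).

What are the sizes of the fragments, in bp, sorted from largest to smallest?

Linear molecule, 3 cuts → 4 fragments:
  1077 − 0 = 1077 bp
  1472 − 1077 = 395 bp
  5898 − 1472 = 4426 bp
  6577 − 5898 = 679 bp
Sorted largest to smallest: 4426, 1077, 679, 395 bp.

4426, 1077, 679, 395 bp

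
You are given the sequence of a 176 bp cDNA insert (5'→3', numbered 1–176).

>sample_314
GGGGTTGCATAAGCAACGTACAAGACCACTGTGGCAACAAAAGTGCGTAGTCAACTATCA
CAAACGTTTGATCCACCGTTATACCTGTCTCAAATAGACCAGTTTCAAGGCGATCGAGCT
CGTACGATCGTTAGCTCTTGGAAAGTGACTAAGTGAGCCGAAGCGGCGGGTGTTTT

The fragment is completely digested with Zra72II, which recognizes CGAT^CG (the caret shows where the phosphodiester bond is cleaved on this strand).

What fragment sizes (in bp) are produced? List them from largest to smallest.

114, 48, 14 bp

Zra72II sites (CGATCG) start at positions 111, 125.
Zra72II cuts after base 4 of each site, so after positions 114, 128.
Linear molecule, 2 cuts → 3 fragments:
  1–114 → 114 bp
  115–128 → 14 bp
  129–176 → 48 bp
Sorted largest to smallest: 114, 48, 14 bp.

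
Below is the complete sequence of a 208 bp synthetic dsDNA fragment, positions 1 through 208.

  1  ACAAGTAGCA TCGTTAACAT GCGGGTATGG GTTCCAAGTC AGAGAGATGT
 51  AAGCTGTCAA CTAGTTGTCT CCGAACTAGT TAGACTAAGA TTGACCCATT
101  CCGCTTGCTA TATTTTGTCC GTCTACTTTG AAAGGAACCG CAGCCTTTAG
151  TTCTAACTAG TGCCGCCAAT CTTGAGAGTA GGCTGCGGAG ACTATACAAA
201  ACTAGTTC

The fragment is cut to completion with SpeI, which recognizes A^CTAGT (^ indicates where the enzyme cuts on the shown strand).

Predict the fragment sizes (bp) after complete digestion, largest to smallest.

81, 60, 45, 15, 7 bp

SpeI sites (ACTAGT) start at positions 60, 75, 156, 201.
SpeI cuts after the first base of each site, so after positions 60, 75, 156, 201.
Linear molecule, 4 cuts → 5 fragments:
  1–60 → 60 bp
  61–75 → 15 bp
  76–156 → 81 bp
  157–201 → 45 bp
  202–208 → 7 bp
Sorted largest to smallest: 81, 60, 45, 15, 7 bp.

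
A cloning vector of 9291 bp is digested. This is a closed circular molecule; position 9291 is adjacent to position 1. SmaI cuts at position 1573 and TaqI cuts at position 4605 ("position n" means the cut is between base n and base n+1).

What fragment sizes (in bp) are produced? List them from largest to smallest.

6259, 3032 bp

Combined cut positions (sorted): 1573, 4605.
Circular molecule, 2 cuts → 2 fragments:
  4605 − 1573 = 3032 bp
  wrap: 9291 − 4605 + 1573 = 6259 bp
Sorted largest to smallest: 6259, 3032 bp.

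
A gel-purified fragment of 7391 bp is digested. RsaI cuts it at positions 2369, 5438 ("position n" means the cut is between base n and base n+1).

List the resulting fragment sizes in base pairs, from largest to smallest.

3069, 2369, 1953 bp

Linear molecule, 2 cuts → 3 fragments:
  2369 − 0 = 2369 bp
  5438 − 2369 = 3069 bp
  7391 − 5438 = 1953 bp
Sorted largest to smallest: 3069, 2369, 1953 bp.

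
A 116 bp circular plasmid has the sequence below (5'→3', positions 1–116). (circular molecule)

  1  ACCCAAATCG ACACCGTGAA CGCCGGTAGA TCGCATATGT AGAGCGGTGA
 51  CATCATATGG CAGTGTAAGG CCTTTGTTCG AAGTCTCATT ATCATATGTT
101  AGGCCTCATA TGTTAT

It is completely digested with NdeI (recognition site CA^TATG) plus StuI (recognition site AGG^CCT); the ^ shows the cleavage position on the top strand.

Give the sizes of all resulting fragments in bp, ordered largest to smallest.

43, 24, 20, 15, 9, 5 bp

NdeI sites (CATATG) start at positions 34, 54, 93, 107.
NdeI cuts after base 2 of each site, so after positions 35, 55, 94, 108.
StuI sites (AGGCCT) start at positions 68, 101.
StuI cuts after base 3 of each site, so after positions 70, 103.
Combined cut positions: 35, 55, 70, 94, 103, 108.
Circular molecule, 6 cuts → 6 fragments:
  36–55 → 20 bp
  56–70 → 15 bp
  71–94 → 24 bp
  95–103 → 9 bp
  104–108 → 5 bp
  109–116 then 1–35 → 8 + 35 = 43 bp
Sorted largest to smallest: 43, 24, 20, 15, 9, 5 bp.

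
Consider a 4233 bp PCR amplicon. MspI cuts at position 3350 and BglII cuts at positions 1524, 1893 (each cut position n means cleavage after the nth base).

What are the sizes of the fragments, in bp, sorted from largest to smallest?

Combined cut positions (sorted): 1524, 1893, 3350.
Linear molecule, 3 cuts → 4 fragments:
  1524 − 0 = 1524 bp
  1893 − 1524 = 369 bp
  3350 − 1893 = 1457 bp
  4233 − 3350 = 883 bp
Sorted largest to smallest: 1524, 1457, 883, 369 bp.

1524, 1457, 883, 369 bp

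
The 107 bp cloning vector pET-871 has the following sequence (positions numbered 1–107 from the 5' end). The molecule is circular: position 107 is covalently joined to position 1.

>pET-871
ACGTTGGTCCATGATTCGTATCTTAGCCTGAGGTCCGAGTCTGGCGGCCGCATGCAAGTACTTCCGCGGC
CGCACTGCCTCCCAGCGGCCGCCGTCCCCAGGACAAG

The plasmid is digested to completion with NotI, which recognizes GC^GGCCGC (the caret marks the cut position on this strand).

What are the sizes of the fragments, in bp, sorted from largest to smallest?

NotI sites (GCGGCCGC) start at positions 44, 66, 85.
NotI cuts after base 2 of each site, so after positions 45, 67, 86.
Circular molecule, 3 cuts → 3 fragments:
  46–67 → 22 bp
  68–86 → 19 bp
  87–107 then 1–45 → 21 + 45 = 66 bp
Sorted largest to smallest: 66, 22, 19 bp.

66, 22, 19 bp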